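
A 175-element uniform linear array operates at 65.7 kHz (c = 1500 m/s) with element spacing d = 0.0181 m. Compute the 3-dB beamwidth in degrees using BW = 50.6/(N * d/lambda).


Step 1: lambda = 1500/65700 = 0.02283 m
Step 2: d/lambda = 0.0181/0.02283 = 0.7928
Step 3: BW = 50.6/(N * d/lambda) = 50.6/(175 * 0.7928) = 0.36

0.36 deg


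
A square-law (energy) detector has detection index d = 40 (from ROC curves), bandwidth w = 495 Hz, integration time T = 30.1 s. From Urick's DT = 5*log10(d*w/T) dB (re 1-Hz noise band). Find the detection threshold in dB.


14.09 dB


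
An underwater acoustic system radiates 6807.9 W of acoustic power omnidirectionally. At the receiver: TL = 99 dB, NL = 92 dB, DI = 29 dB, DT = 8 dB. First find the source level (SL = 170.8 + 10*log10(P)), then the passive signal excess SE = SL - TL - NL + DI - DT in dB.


Step 1: SL = 170.8 + 10*log10(6807.9) = 209.13 dB
Step 2: SE = SL - TL - NL + DI - DT = 209.13 - 99 - 92 + 29 - 8 = 39.13

39.13 dB


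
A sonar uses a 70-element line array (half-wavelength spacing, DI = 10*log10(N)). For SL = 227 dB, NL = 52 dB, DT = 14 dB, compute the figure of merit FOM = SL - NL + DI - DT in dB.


179.45 dB


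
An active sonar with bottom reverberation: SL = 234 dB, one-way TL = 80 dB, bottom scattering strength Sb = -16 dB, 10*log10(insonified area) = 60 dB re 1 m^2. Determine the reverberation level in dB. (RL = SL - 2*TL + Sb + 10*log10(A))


RL = SL - 2*TL + Sb + 10*log10(A) = 234 - 2*80 + (-16) + 60 = 118

118 dB


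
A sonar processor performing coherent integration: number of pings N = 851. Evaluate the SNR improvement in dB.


Gain = 10*log10(851) = 29.3

29.3 dB


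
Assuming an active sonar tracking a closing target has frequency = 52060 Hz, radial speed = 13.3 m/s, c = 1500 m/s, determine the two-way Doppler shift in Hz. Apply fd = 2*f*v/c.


fd = 2*f*v/c = 2 * 52060 * 13.3 / 1500 = 923.2

923.2 Hz


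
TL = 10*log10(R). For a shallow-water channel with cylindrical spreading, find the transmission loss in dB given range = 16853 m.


TL = 10*log10(16853) = 42.27

42.27 dB


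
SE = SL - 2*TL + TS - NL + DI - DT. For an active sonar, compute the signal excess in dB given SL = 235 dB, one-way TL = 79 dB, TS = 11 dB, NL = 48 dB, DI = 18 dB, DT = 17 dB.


SE = SL - 2*TL + TS - NL + DI - DT = 235 - 2*79 + (11) - 48 + 18 - 17 = 41

41 dB


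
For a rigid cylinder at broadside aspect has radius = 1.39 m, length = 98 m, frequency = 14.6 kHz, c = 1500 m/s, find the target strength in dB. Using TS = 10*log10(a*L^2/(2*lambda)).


lambda = 1500/14600 = 0.10274 m
TS = 10*log10(1.39*98^2/(2*0.10274)) = 48.13

48.13 dB


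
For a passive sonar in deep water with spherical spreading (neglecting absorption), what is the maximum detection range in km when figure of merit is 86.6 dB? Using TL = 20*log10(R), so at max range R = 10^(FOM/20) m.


At max range FOM = TL, so 20*log10(R) = 86.6
R = 10^(86.6/20) = 21379.62 m = 21.38 km

21.38 km


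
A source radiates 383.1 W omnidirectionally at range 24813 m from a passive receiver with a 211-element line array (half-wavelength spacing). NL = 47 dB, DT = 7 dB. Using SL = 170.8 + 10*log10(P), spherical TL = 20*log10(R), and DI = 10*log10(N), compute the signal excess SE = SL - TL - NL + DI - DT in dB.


Step 1: SL = 170.8 + 10*log10(383.1) = 196.63 dB
Step 2: TL = 20*log10(24813) = 87.89 dB
Step 3: DI = 10*log10(211) = 23.24 dB
Step 4: SE = SL - TL - NL + DI - DT = 196.63 - 87.89 - 47 + 23.24 - 7 = 77.98

77.98 dB


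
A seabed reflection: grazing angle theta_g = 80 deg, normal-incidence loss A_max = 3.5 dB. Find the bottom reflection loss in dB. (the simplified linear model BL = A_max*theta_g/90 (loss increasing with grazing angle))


3.11 dB


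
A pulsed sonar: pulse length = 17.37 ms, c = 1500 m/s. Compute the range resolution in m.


13.0275 m


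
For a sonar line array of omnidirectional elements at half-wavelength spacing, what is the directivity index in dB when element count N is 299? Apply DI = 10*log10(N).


DI = 10*log10(299) = 24.76

24.76 dB


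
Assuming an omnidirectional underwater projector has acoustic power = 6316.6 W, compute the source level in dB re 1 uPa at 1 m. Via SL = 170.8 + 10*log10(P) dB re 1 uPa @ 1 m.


SL = 170.8 + 10*log10(6316.6) = 170.8 + 38.0 = 208.8

208.8 dB


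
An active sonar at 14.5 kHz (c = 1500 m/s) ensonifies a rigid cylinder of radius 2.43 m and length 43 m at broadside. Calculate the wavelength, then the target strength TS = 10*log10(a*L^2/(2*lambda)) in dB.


Step 1: lambda = c/f = 1500/14500 = 0.10345 m
Step 2: TS = 10*log10(a*L^2/(2*lambda)) = 10*log10(2.43*43^2/(2*0.10345)) = 43.37

43.37 dB


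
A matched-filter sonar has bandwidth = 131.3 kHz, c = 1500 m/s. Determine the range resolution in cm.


dR = c/(2*BW) = 1500 / (2 * 131.3e3) = 0.0057 m = 0.57 cm

0.57 cm


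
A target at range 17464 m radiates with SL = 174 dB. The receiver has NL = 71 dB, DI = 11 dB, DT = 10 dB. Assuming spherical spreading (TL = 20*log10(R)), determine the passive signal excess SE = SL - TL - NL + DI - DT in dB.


Step 1: TL = 20*log10(17464) = 84.84 dB
Step 2: SE = 174 - 84.84 - 71 + 11 - 10 = 19.16

19.16 dB


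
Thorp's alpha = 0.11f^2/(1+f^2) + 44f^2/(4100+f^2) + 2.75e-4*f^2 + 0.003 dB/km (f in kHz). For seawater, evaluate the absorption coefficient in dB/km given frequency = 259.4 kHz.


60.09 dB/km


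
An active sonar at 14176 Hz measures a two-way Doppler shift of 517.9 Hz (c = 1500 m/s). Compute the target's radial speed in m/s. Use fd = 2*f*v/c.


From fd = 2*f*v/c, v = c*fd/(2*f) = 1500 * 517.9 / (2*14176) = 27.4

27.4 m/s


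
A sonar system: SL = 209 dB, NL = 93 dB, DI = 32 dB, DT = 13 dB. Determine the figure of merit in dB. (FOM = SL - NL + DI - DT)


FOM = SL - NL + DI - DT = 209 - 93 + 32 - 13 = 135

135 dB


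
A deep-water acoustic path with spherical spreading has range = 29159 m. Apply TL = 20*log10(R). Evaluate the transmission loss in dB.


TL = 20*log10(29159) = 89.3

89.3 dB


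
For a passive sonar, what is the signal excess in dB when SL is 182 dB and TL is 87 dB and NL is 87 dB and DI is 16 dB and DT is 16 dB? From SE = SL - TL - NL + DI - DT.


8 dB


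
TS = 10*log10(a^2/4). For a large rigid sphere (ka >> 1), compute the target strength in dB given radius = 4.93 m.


7.84 dB


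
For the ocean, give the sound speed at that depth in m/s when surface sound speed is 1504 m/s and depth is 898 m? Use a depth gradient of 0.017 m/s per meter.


c = 1504 + 0.017 * 898 = 1519.266

1519.266 m/s


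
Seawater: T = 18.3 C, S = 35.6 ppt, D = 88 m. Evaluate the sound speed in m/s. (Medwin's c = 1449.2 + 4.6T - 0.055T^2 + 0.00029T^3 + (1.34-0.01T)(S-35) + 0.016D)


c = 1449.2 + 4.6*18.3 - 0.055*18.3^2 + 0.00029*18.3^3 + (1.34 - 0.01*18.3)*(35.6 - 35) + 0.016*88 = 1518.84

1518.84 m/s


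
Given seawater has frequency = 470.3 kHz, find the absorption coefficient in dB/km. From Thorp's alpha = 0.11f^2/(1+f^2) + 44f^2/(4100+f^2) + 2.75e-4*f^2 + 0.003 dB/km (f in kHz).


f^2 = 221182.09
alpha = 0.11*221182.09/(1+221182.09) + 44*221182.09/(4100+221182.09) + 2.75e-4*221182.09 + 0.003 = 104.137

104.137 dB/km


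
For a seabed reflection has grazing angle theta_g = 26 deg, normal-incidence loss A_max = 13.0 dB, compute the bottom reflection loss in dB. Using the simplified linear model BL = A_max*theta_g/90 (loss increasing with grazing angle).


3.76 dB


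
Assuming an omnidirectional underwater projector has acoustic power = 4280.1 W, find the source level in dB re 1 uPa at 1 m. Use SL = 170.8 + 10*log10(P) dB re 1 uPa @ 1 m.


SL = 170.8 + 10*log10(4280.1) = 170.8 + 36.31 = 207.11

207.11 dB


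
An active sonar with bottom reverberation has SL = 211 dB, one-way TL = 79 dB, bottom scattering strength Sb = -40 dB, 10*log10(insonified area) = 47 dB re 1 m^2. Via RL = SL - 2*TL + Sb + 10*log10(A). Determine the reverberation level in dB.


RL = SL - 2*TL + Sb + 10*log10(A) = 211 - 2*79 + (-40) + 47 = 60

60 dB


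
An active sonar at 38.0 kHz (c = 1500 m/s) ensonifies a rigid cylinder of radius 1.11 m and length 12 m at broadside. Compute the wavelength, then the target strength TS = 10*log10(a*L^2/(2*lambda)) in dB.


Step 1: lambda = c/f = 1500/38000 = 0.03947 m
Step 2: TS = 10*log10(a*L^2/(2*lambda)) = 10*log10(1.11*12^2/(2*0.03947)) = 33.06

33.06 dB


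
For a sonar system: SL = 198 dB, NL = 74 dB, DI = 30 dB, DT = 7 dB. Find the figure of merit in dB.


FOM = SL - NL + DI - DT = 198 - 74 + 30 - 7 = 147

147 dB


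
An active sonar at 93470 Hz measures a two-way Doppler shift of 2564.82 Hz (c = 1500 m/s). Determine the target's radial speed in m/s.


20.58 m/s


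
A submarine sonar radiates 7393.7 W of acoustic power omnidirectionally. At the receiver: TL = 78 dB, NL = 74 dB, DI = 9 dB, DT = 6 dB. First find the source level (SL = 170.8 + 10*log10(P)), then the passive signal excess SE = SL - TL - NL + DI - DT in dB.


Step 1: SL = 170.8 + 10*log10(7393.7) = 209.49 dB
Step 2: SE = SL - TL - NL + DI - DT = 209.49 - 78 - 74 + 9 - 6 = 60.49

60.49 dB


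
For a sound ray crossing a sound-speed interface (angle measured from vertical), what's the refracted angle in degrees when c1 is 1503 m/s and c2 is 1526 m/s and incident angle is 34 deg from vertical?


34.59 deg


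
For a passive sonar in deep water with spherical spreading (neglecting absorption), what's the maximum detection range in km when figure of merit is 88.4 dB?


26.3 km


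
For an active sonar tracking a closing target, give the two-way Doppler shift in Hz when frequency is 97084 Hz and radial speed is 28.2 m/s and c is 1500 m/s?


3650.36 Hz


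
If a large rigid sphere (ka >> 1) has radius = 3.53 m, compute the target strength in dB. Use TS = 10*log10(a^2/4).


4.93 dB


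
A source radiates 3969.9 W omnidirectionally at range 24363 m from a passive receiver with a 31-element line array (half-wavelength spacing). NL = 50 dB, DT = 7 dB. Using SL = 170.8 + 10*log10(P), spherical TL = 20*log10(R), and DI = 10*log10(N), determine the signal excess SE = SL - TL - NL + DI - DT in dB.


Step 1: SL = 170.8 + 10*log10(3969.9) = 206.79 dB
Step 2: TL = 20*log10(24363) = 87.73 dB
Step 3: DI = 10*log10(31) = 14.91 dB
Step 4: SE = SL - TL - NL + DI - DT = 206.79 - 87.73 - 50 + 14.91 - 7 = 76.97

76.97 dB


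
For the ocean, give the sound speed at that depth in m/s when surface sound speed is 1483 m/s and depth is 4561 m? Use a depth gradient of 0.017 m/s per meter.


c = 1483 + 0.017 * 4561 = 1560.537

1560.537 m/s


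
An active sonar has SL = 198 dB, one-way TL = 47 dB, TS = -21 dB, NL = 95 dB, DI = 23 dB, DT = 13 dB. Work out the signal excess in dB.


SE = SL - 2*TL + TS - NL + DI - DT = 198 - 2*47 + (-21) - 95 + 23 - 13 = -2

-2 dB


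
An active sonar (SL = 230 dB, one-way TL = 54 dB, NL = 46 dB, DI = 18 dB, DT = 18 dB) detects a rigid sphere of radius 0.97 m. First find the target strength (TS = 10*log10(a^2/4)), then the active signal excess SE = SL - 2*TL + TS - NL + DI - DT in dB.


Step 1: TS = 10*log10(0.97^2/4) = -6.29 dB
Step 2: SE = SL - 2*TL + TS - NL + DI - DT = 230 - 2*54 + (-6.29) - 46 + 18 - 18 = 69.71

69.71 dB


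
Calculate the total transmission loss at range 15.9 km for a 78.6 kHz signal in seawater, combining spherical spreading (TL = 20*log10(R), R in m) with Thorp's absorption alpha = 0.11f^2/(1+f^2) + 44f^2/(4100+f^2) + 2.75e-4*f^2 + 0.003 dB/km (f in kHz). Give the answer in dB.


533.36 dB


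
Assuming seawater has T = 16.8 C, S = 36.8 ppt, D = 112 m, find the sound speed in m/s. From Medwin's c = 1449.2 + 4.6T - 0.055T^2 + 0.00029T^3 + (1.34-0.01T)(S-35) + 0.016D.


1516.23 m/s


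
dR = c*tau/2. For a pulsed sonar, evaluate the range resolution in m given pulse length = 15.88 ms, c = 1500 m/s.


dR = c*tau/2 = 1500 * 15.88e-3 / 2 = 11.91

11.91 m


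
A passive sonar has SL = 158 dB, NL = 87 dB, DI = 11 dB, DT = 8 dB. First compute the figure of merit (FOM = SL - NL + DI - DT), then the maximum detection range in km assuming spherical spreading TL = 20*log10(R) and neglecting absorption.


Step 1: FOM = SL - NL + DI - DT = 158 - 87 + 11 - 8 = 74 dB
Step 2: at max range FOM = TL = 20*log10(R), so R = 10^(74/20) = 5011.87 m = 5.01 km

5.01 km


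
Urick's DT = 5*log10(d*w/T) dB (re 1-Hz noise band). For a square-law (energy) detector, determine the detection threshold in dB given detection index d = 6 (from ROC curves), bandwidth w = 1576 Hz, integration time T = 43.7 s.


DT = 5*log10(d*w/T) = 5*log10(6 * 1576 / 43.7) = 5*log10(216.38) = 11.68

11.68 dB


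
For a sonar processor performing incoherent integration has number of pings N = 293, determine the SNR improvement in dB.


Gain = 5*log10(293) = 12.33

12.33 dB


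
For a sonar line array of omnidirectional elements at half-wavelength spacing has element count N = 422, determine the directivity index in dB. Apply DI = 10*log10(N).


DI = 10*log10(422) = 26.25

26.25 dB


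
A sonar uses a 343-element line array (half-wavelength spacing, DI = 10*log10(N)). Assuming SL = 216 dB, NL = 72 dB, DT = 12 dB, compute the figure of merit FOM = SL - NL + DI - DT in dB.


Step 1: DI = 10*log10(343) = 25.35 dB
Step 2: FOM = SL - NL + DI - DT = 216 - 72 + 25.35 - 12 = 157.35

157.35 dB


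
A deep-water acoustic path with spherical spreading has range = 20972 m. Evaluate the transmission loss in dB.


TL = 20*log10(20972) = 86.43

86.43 dB


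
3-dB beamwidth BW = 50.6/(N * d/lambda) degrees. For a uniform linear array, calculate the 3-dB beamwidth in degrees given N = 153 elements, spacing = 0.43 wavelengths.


0.77 deg


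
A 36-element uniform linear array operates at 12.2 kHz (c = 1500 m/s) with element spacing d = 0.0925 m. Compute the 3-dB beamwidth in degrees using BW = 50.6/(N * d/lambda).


Step 1: lambda = 1500/12200 = 0.12295 m
Step 2: d/lambda = 0.0925/0.12295 = 0.7523
Step 3: BW = 50.6/(N * d/lambda) = 50.6/(36 * 0.7523) = 1.87

1.87 deg


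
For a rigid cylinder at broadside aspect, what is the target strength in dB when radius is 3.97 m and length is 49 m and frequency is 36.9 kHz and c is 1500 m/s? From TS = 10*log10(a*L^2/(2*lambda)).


50.69 dB


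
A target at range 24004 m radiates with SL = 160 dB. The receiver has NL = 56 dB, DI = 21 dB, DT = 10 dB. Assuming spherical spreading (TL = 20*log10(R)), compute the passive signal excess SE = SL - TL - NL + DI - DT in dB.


Step 1: TL = 20*log10(24004) = 87.61 dB
Step 2: SE = 160 - 87.61 - 56 + 21 - 10 = 27.39

27.39 dB


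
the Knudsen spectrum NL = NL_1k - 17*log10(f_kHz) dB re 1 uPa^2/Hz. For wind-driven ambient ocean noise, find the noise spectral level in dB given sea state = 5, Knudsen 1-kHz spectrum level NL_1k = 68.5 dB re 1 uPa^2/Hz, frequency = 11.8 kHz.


NL = NL_1k - 17*log10(f_kHz) = 68.5 - 17*log10(11.8) = 68.5 - (18.22) = 50.28

50.28 dB


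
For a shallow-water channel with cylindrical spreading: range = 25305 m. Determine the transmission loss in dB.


44.03 dB


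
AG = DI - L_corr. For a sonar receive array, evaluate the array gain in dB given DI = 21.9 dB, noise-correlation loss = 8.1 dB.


AG = DI - L_corr = 21.9 - 8.1 = 13.8

13.8 dB


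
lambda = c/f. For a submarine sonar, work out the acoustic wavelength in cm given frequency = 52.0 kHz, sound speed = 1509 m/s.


lambda = c/f = 1509 / 52000 = 0.029 m = 2.9 cm

2.9 cm


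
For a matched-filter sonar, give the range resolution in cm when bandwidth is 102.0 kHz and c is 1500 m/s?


dR = c/(2*BW) = 1500 / (2 * 102.0e3) = 0.0074 m = 0.74 cm

0.74 cm


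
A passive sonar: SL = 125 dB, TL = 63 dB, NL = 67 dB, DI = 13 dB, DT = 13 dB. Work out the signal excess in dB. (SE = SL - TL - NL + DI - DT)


-5 dB


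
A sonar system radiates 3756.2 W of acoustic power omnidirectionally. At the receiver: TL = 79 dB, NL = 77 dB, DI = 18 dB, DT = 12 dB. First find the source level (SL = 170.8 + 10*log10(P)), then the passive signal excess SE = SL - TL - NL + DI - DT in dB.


Step 1: SL = 170.8 + 10*log10(3756.2) = 206.55 dB
Step 2: SE = SL - TL - NL + DI - DT = 206.55 - 79 - 77 + 18 - 12 = 56.55

56.55 dB


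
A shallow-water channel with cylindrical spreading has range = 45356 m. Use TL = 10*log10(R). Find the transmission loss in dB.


46.57 dB


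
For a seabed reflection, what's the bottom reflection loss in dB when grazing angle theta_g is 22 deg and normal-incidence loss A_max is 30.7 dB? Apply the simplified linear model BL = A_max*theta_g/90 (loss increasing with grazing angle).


BL = A_max * theta_g / 90 = 30.7 * 22 / 90 = 7.5

7.5 dB


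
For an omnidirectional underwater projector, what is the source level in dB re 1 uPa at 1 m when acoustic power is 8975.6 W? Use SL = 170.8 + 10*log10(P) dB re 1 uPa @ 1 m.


SL = 170.8 + 10*log10(8975.6) = 170.8 + 39.53 = 210.33

210.33 dB


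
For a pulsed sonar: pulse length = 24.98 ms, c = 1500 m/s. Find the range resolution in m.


18.735 m


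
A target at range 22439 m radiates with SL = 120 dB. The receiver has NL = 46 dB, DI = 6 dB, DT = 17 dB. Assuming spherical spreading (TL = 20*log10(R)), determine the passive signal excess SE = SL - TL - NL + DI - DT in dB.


Step 1: TL = 20*log10(22439) = 87.02 dB
Step 2: SE = 120 - 87.02 - 46 + 6 - 17 = -24.02

-24.02 dB


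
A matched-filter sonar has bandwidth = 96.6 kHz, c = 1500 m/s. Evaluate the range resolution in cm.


0.78 cm


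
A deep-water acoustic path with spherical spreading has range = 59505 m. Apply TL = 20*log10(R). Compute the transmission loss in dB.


95.49 dB


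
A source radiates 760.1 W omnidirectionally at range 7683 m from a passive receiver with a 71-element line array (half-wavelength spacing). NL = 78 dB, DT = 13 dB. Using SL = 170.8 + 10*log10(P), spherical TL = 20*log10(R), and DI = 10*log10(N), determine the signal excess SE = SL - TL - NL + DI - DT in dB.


Step 1: SL = 170.8 + 10*log10(760.1) = 199.61 dB
Step 2: TL = 20*log10(7683) = 77.71 dB
Step 3: DI = 10*log10(71) = 18.51 dB
Step 4: SE = SL - TL - NL + DI - DT = 199.61 - 77.71 - 78 + 18.51 - 13 = 49.41

49.41 dB


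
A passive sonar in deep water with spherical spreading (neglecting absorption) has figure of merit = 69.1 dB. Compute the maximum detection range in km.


2.85 km


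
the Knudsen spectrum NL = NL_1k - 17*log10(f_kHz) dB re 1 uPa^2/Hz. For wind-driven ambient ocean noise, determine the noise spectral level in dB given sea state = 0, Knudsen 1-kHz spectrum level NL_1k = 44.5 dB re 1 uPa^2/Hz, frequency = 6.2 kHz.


31.03 dB


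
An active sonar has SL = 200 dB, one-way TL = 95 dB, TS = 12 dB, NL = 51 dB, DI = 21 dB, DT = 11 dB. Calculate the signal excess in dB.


-19 dB


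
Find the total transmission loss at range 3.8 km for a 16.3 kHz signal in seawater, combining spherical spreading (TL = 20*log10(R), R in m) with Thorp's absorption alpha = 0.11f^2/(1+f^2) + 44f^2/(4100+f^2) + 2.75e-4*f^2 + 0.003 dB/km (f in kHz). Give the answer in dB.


82.48 dB


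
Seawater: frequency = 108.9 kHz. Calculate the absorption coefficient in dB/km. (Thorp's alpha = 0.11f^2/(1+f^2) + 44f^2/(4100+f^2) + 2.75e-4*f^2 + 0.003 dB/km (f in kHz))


f^2 = 11859.21
alpha = 0.11*11859.21/(1+11859.21) + 44*11859.21/(4100+11859.21) + 2.75e-4*11859.21 + 0.003 = 36.07

36.07 dB/km


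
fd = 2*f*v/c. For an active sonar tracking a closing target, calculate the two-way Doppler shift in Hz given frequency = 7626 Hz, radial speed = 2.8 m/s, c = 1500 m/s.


28.47 Hz


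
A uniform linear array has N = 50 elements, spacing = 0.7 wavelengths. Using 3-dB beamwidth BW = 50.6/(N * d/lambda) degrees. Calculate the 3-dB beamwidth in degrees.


BW = 50.6 / (50 * 0.7) = 50.6 / 35.0 = 1.45

1.45 deg


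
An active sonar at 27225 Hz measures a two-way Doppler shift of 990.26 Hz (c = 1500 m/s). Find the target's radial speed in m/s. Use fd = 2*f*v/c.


27.28 m/s


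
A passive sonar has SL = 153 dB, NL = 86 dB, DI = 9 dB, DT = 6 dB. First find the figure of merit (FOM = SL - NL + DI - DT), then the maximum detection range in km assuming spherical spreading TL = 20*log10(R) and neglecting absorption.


Step 1: FOM = SL - NL + DI - DT = 153 - 86 + 9 - 6 = 70 dB
Step 2: at max range FOM = TL = 20*log10(R), so R = 10^(70/20) = 3162.28 m = 3.16 km

3.16 km


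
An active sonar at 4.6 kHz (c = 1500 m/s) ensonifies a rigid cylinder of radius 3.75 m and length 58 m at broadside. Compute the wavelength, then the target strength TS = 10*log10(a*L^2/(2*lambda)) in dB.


Step 1: lambda = c/f = 1500/4600 = 0.32609 m
Step 2: TS = 10*log10(a*L^2/(2*lambda)) = 10*log10(3.75*58^2/(2*0.32609)) = 42.87

42.87 dB


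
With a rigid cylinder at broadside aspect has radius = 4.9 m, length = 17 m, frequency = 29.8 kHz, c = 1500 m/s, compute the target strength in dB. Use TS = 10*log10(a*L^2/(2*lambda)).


41.48 dB


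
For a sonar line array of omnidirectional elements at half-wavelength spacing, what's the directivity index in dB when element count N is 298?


24.74 dB


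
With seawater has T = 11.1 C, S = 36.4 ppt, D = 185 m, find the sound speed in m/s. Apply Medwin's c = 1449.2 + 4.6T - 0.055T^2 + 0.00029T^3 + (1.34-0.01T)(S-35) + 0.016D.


c = 1449.2 + 4.6*11.1 - 0.055*11.1^2 + 0.00029*11.1^3 + (1.34 - 0.01*11.1)*(36.4 - 35) + 0.016*185 = 1498.56

1498.56 m/s


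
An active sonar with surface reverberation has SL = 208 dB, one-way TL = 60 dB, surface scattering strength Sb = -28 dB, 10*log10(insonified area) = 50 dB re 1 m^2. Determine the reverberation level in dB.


110 dB


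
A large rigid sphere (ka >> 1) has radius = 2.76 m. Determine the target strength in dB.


TS = 10*log10(2.76^2 / 4) = 10*log10(1.9044) = 2.8

2.8 dB


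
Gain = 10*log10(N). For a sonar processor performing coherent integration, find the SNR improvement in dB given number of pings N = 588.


27.69 dB


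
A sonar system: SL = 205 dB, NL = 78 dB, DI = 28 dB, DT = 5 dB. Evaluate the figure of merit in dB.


150 dB


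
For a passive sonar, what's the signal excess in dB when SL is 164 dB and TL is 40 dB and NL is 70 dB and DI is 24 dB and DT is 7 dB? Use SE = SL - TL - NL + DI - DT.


71 dB


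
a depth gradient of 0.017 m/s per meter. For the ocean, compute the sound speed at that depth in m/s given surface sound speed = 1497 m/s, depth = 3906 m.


1563.402 m/s


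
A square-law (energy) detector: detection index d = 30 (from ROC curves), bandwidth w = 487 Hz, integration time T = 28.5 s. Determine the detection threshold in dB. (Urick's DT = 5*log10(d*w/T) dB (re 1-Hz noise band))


DT = 5*log10(d*w/T) = 5*log10(30 * 487 / 28.5) = 5*log10(512.63) = 13.55

13.55 dB


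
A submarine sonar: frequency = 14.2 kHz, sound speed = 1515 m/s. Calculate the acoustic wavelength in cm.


10.67 cm


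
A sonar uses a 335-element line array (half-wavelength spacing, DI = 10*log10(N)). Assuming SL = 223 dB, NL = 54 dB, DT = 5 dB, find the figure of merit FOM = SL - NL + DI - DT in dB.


Step 1: DI = 10*log10(335) = 25.25 dB
Step 2: FOM = SL - NL + DI - DT = 223 - 54 + 25.25 - 5 = 189.25

189.25 dB


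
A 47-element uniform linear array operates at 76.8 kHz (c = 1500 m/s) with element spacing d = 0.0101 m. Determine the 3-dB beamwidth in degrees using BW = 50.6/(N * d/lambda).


Step 1: lambda = 1500/76800 = 0.01953 m
Step 2: d/lambda = 0.0101/0.01953 = 0.5172
Step 3: BW = 50.6/(N * d/lambda) = 50.6/(47 * 0.5172) = 2.08

2.08 deg


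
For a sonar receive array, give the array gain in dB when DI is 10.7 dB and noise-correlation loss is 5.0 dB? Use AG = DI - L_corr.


5.7 dB


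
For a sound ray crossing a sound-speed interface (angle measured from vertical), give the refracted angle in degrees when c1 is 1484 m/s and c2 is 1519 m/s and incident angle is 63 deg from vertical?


sin(theta2) = (c2/c1)*sin(theta1) = (1519/1484)*sin(63 deg) = 0.91202
theta2 = arcsin(0.91202) = 65.79

65.79 deg


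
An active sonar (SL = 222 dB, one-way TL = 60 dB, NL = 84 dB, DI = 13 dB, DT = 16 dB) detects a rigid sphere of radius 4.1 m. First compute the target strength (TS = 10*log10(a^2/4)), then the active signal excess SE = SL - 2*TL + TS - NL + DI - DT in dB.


Step 1: TS = 10*log10(4.1^2/4) = 6.24 dB
Step 2: SE = SL - 2*TL + TS - NL + DI - DT = 222 - 2*60 + (6.24) - 84 + 13 - 16 = 21.24

21.24 dB


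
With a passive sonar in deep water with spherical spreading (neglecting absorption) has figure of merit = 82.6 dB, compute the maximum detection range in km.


13.49 km


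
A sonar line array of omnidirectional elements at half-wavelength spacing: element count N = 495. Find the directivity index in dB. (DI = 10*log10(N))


DI = 10*log10(495) = 26.95

26.95 dB


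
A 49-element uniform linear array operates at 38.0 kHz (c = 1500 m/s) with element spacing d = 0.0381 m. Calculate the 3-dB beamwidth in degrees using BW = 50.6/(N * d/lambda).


1.07 deg


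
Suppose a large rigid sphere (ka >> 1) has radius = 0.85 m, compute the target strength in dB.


-7.43 dB


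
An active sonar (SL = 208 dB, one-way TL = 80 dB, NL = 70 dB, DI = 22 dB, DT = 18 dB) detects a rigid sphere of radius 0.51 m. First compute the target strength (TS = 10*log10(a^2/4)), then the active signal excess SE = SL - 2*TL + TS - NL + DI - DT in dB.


Step 1: TS = 10*log10(0.51^2/4) = -11.87 dB
Step 2: SE = SL - 2*TL + TS - NL + DI - DT = 208 - 2*80 + (-11.87) - 70 + 22 - 18 = -29.87

-29.87 dB


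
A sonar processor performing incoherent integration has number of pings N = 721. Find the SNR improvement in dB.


14.29 dB


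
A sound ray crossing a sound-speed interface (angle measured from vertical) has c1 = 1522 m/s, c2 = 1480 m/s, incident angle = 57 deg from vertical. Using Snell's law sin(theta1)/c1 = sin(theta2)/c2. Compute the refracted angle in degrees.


sin(theta2) = (c2/c1)*sin(theta1) = (1480/1522)*sin(57 deg) = 0.81553
theta2 = arcsin(0.81553) = 54.64

54.64 deg


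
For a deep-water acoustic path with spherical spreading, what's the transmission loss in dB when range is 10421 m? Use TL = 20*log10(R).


TL = 20*log10(10421) = 80.36

80.36 dB


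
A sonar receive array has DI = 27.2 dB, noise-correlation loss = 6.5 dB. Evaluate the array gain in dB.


20.7 dB


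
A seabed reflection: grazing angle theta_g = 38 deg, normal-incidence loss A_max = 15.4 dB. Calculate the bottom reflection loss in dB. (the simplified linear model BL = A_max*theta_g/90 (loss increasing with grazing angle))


BL = A_max * theta_g / 90 = 15.4 * 38 / 90 = 6.5

6.5 dB


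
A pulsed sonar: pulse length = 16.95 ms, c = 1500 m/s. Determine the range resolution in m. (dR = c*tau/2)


dR = c*tau/2 = 1500 * 16.95e-3 / 2 = 12.7125

12.7125 m


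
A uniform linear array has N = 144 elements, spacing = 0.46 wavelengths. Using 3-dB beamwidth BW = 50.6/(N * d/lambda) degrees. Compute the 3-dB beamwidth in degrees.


BW = 50.6 / (144 * 0.46) = 50.6 / 66.24 = 0.76

0.76 deg


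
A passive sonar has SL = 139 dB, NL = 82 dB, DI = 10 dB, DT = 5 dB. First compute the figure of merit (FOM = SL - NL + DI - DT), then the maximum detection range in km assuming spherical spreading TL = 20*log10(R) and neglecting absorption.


Step 1: FOM = SL - NL + DI - DT = 139 - 82 + 10 - 5 = 62 dB
Step 2: at max range FOM = TL = 20*log10(R), so R = 10^(62/20) = 1258.93 m = 1.26 km

1.26 km


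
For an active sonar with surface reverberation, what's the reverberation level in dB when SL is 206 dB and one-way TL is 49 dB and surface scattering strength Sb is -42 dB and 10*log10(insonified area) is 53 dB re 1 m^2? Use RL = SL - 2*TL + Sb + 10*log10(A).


RL = SL - 2*TL + Sb + 10*log10(A) = 206 - 2*49 + (-42) + 53 = 119

119 dB


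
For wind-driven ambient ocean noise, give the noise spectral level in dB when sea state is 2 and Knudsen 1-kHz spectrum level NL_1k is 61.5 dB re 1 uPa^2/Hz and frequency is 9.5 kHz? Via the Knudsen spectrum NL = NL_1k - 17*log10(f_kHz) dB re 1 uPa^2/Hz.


NL = NL_1k - 17*log10(f_kHz) = 61.5 - 17*log10(9.5) = 61.5 - (16.62) = 44.88

44.88 dB


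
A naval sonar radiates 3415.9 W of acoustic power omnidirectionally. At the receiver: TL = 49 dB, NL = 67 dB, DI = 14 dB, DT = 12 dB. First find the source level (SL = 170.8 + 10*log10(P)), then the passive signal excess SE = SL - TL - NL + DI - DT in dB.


Step 1: SL = 170.8 + 10*log10(3415.9) = 206.14 dB
Step 2: SE = SL - TL - NL + DI - DT = 206.14 - 49 - 67 + 14 - 12 = 92.14

92.14 dB


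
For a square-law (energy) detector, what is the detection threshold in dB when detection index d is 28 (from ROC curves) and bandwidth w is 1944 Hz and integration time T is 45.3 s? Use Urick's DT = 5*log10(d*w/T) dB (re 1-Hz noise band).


DT = 5*log10(d*w/T) = 5*log10(28 * 1944 / 45.3) = 5*log10(1201.59) = 15.4

15.4 dB


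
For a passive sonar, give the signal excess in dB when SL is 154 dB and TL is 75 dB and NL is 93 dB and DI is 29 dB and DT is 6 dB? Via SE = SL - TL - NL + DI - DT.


9 dB


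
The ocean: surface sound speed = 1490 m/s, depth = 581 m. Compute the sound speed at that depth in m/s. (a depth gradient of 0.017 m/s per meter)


c = 1490 + 0.017 * 581 = 1499.877

1499.877 m/s


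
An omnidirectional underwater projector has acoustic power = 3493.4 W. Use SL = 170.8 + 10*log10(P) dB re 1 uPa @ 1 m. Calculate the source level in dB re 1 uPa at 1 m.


SL = 170.8 + 10*log10(3493.4) = 170.8 + 35.43 = 206.23

206.23 dB


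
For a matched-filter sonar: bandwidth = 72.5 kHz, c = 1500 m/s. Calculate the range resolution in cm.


dR = c/(2*BW) = 1500 / (2 * 72.5e3) = 0.0103 m = 1.03 cm

1.03 cm


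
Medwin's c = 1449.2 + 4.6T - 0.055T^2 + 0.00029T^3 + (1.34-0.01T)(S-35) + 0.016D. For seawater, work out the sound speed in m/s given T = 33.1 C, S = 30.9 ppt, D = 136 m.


1549.76 m/s


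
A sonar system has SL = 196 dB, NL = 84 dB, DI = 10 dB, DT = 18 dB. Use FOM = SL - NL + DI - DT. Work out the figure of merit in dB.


FOM = SL - NL + DI - DT = 196 - 84 + 10 - 18 = 104

104 dB


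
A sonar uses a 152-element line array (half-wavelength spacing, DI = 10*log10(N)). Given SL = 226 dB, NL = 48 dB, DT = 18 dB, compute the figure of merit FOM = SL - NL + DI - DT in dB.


Step 1: DI = 10*log10(152) = 21.82 dB
Step 2: FOM = SL - NL + DI - DT = 226 - 48 + 21.82 - 18 = 181.82

181.82 dB


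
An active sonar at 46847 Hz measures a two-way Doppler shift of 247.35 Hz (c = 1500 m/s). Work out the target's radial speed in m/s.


3.96 m/s


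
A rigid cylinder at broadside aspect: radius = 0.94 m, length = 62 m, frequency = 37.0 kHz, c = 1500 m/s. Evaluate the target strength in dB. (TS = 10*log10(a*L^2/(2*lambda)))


lambda = 1500/37000 = 0.04054 m
TS = 10*log10(0.94*62^2/(2*0.04054)) = 46.49

46.49 dB


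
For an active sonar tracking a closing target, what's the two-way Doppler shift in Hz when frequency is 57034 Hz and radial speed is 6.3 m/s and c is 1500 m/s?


479.09 Hz


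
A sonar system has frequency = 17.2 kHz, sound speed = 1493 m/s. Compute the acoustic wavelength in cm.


lambda = c/f = 1493 / 17200 = 0.0868 m = 8.68 cm

8.68 cm


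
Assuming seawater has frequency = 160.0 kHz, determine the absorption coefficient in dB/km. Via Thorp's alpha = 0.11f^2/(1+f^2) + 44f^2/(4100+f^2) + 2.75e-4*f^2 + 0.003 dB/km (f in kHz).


f^2 = 25600.0
alpha = 0.11*25600.0/(1+25600.0) + 44*25600.0/(4100+25600.0) + 2.75e-4*25600.0 + 0.003 = 45.079

45.079 dB/km


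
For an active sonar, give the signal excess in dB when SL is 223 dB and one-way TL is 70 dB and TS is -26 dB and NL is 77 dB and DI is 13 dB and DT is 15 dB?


SE = SL - 2*TL + TS - NL + DI - DT = 223 - 2*70 + (-26) - 77 + 13 - 15 = -22

-22 dB


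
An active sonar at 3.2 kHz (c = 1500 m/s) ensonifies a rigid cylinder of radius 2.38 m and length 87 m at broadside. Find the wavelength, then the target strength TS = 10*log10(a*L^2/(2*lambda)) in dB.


Step 1: lambda = c/f = 1500/3200 = 0.46875 m
Step 2: TS = 10*log10(a*L^2/(2*lambda)) = 10*log10(2.38*87^2/(2*0.46875)) = 42.84

42.84 dB


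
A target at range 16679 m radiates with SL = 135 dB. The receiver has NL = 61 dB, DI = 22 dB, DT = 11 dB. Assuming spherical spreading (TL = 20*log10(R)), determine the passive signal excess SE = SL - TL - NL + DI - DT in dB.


Step 1: TL = 20*log10(16679) = 84.44 dB
Step 2: SE = 135 - 84.44 - 61 + 22 - 11 = 0.56

0.56 dB


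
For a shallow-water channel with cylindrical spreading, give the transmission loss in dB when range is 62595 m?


47.97 dB


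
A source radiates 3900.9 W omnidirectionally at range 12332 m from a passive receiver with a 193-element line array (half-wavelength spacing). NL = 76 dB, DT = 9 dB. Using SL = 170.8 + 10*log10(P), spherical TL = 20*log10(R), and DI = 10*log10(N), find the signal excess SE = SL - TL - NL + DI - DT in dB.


Step 1: SL = 170.8 + 10*log10(3900.9) = 206.71 dB
Step 2: TL = 20*log10(12332) = 81.82 dB
Step 3: DI = 10*log10(193) = 22.86 dB
Step 4: SE = SL - TL - NL + DI - DT = 206.71 - 81.82 - 76 + 22.86 - 9 = 62.75

62.75 dB


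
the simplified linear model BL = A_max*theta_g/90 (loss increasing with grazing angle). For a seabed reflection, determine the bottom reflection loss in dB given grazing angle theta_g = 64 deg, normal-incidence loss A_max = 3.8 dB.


BL = A_max * theta_g / 90 = 3.8 * 64 / 90 = 2.7

2.7 dB


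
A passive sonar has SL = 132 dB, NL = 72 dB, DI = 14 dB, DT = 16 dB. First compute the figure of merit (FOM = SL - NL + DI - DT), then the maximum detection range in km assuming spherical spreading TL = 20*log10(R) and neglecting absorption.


Step 1: FOM = SL - NL + DI - DT = 132 - 72 + 14 - 16 = 58 dB
Step 2: at max range FOM = TL = 20*log10(R), so R = 10^(58/20) = 794.33 m = 0.79 km

0.79 km


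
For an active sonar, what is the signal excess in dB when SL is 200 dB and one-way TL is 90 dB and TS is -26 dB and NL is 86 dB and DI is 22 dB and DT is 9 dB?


-79 dB


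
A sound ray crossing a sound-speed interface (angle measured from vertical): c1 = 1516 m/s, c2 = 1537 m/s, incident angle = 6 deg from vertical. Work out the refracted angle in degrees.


6.08 deg


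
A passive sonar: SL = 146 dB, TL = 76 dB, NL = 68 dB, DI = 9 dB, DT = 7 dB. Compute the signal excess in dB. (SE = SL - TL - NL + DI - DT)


4 dB


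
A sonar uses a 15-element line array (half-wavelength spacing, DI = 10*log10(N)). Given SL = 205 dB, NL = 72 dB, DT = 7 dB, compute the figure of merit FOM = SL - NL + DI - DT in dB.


Step 1: DI = 10*log10(15) = 11.76 dB
Step 2: FOM = SL - NL + DI - DT = 205 - 72 + 11.76 - 7 = 137.76

137.76 dB


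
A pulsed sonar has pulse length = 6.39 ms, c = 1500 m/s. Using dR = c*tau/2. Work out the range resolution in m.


4.7925 m


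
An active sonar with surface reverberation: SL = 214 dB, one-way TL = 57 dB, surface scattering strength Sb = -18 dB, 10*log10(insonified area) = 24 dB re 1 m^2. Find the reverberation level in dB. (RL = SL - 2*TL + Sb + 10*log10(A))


RL = SL - 2*TL + Sb + 10*log10(A) = 214 - 2*57 + (-18) + 24 = 106

106 dB


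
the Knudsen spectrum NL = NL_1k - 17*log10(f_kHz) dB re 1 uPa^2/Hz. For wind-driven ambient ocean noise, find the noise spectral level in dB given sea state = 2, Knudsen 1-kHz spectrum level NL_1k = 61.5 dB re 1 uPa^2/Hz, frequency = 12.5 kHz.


NL = NL_1k - 17*log10(f_kHz) = 61.5 - 17*log10(12.5) = 61.5 - (18.65) = 42.85

42.85 dB


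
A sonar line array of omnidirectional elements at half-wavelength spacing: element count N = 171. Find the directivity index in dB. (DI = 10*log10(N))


DI = 10*log10(171) = 22.33

22.33 dB


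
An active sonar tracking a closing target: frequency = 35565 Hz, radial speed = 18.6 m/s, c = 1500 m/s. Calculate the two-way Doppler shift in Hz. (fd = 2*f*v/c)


882.01 Hz


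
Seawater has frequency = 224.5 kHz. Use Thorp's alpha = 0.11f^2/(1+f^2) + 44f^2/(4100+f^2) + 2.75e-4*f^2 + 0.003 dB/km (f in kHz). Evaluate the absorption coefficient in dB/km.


f^2 = 50400.25
alpha = 0.11*50400.25/(1+50400.25) + 44*50400.25/(4100+50400.25) + 2.75e-4*50400.25 + 0.003 = 54.663

54.663 dB/km


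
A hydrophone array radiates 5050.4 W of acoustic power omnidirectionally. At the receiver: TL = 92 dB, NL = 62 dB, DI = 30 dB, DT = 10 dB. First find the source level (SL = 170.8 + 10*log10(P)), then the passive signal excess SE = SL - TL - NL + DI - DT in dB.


Step 1: SL = 170.8 + 10*log10(5050.4) = 207.83 dB
Step 2: SE = SL - TL - NL + DI - DT = 207.83 - 92 - 62 + 30 - 10 = 73.83

73.83 dB


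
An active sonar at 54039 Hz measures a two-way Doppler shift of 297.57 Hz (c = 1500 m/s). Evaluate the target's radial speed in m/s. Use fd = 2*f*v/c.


4.13 m/s


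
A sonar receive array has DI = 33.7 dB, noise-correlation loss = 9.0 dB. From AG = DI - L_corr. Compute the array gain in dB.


24.7 dB


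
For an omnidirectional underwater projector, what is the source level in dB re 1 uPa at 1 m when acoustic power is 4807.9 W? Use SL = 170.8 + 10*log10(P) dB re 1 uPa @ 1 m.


SL = 170.8 + 10*log10(4807.9) = 170.8 + 36.82 = 207.62

207.62 dB


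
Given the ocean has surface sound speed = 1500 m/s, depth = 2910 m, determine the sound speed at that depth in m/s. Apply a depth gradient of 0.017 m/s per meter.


1549.47 m/s


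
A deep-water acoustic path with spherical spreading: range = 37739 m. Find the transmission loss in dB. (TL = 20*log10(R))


91.54 dB


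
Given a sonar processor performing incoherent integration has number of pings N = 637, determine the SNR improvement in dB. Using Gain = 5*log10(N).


14.02 dB


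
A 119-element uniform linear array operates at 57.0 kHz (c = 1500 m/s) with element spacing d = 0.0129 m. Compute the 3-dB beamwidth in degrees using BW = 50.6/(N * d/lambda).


Step 1: lambda = 1500/57000 = 0.02632 m
Step 2: d/lambda = 0.0129/0.02632 = 0.4901
Step 3: BW = 50.6/(N * d/lambda) = 50.6/(119 * 0.4901) = 0.87

0.87 deg


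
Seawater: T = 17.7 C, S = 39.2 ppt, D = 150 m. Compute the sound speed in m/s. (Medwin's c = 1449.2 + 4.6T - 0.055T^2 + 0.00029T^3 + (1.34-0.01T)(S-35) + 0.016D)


1522.28 m/s


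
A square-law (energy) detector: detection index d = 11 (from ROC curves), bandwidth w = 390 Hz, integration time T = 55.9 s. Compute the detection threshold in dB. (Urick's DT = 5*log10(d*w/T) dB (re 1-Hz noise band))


DT = 5*log10(d*w/T) = 5*log10(11 * 390 / 55.9) = 5*log10(76.74) = 9.43

9.43 dB


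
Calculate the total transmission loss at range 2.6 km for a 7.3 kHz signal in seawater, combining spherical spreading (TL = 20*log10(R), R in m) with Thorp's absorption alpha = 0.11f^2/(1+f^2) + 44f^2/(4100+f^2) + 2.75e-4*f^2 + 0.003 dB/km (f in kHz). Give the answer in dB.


Step 1 (Thorp): alpha = 0.11*53.29/(1+53.29) + 44*53.29/(4100+53.29) + 2.75e-4*53.29 + 0.003 = 0.6902 dB/km
Step 2: TL_spread = 20*log10(2600) = 68.3 dB
Step 3: TL_abs = alpha*R = 0.6902 * 2.6 = 1.79 dB
Step 4: TL_total = 68.3 + 1.79 = 70.09

70.09 dB


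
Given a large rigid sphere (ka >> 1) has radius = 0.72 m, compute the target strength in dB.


TS = 10*log10(0.72^2 / 4) = 10*log10(0.1296) = -8.87

-8.87 dB


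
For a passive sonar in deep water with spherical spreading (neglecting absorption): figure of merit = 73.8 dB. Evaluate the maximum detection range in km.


At max range FOM = TL, so 20*log10(R) = 73.8
R = 10^(73.8/20) = 4897.79 m = 4.9 km

4.9 km


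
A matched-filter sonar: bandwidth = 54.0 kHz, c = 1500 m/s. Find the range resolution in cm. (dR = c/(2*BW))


1.39 cm


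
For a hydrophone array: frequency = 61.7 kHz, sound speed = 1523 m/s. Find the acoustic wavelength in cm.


lambda = c/f = 1523 / 61700 = 0.0247 m = 2.47 cm

2.47 cm
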